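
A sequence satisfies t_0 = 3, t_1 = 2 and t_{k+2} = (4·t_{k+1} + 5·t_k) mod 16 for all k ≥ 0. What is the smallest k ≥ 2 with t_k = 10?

Computing terms: t_0 = 3,  t_1 = 2,  t_2 = 7,  t_3 = 6,  t_4 = 11,  t_5 = 10,  t_6 = 15,  t_7 = 14,  t_8 = 3,  t_9 = 2.
The sequence repeats with period 8.
The value 10 first appears (with k ≥ 2) at t_5.

5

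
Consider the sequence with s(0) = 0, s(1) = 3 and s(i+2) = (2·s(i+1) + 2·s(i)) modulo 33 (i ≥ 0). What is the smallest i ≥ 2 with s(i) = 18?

3

Computing terms: s(0) = 0,  s(1) = 3,  s(2) = 6,  s(3) = 18,  s(4) = 15,  s(5) = 0,  s(6) = 30,  s(7) = 27,  s(8) = 15,  s(9) = 18,  s(10) = 0,  s(11) = 3.
The sequence repeats with period 10.
The value 18 first appears (with i ≥ 2) at s(3).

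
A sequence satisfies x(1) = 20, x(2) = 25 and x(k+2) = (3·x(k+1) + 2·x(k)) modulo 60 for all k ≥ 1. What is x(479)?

x(1) = 20; x(2) = 25; x(3) = 55; x(4) = 35; x(5) = 35; x(6) = 55; x(7) = 55; x(8) = 35.
Since (x(7), x(8)) = (x(3), x(4)) = (55, 35) (two consecutive terms determine the rest), the sequence is eventually periodic: after a pre-period of length 2 it cycles with period 4.
For k ≥ 3, x(k) depends only on (k - 3) mod 4. (479 - 3) mod 4 = 0, so x(479) = x(3) = 55.

55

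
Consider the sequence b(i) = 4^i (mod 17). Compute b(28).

1

We have b(0) = 1; b(1) = 4; b(2) = 16; b(3) = 13; b(4) = 1.
The sequence repeats with period 4.
So b(28) = b(0 + ((28-0) mod 4)) = b(0) = 1.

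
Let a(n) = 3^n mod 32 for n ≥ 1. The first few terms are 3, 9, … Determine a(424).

Listing terms: a(1) = 3,  a(2) = 9,  a(3) = 27,  a(4) = 17,  a(5) = 19,  a(6) = 25,  a(7) = 11,  a(8) = 1,  a(9) = 3.
The sequence repeats with period 8.
So a(424) = a(1 + ((424-1) mod 8)) = a(8) = 1.

1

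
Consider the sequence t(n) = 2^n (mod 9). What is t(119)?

5

t(1) = 2, t(2) = 4, t(3) = 8, t(4) = 7, t(5) = 5, t(6) = 1, t(7) = 2.
The sequence repeats with period 6.
So t(119) = t(1 + ((119-1) mod 6)) = t(5) = 5.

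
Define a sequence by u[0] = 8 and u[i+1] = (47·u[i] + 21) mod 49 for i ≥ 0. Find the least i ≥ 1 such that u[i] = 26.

Computing terms: u[0] = 8,  u[1] = 5,  u[2] = 11,  u[3] = 48,  u[4] = 23,  u[5] = 24,  u[6] = 22,  u[7] = 26,  u[8] = 18,  u[9] = 34,  u[10] = 2,  u[11] = 17,  u[12] = 36,  u[13] = 47,  u[14] = 25,  u[15] = 20,  u[16] = 30,  u[17] = 10,  u[18] = 1,  u[19] = 19,  u[20] = 32,  u[21] = 6,  u[22] = 9,  u[23] = 3,  u[24] = 15,  u[25] = 40,  u[26] = 39,  u[27] = 41,  u[28] = 37,  u[29] = 45,  u[30] = 29,  u[31] = 12,  u[32] = 46,  u[33] = 27,  u[34] = 16,  u[35] = 38,  u[36] = 43,  u[37] = 33,  u[38] = 4,  u[39] = 13,  u[40] = 44,  u[41] = 31,  u[42] = 8.
Since u[42] = u[0] = 8, the sequence is periodic with period 42.
The value 26 first appears (with i ≥ 1) at u[7].

7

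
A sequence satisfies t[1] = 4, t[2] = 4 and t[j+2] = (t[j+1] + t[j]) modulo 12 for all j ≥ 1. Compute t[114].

Computing terms: t[1] = 4, t[2] = 4, t[3] = 8, t[4] = 0, t[5] = 8, t[6] = 8, t[7] = 4, t[8] = 0, t[9] = 4, t[10] = 4.
The sequence repeats with period 8.
So t[114] = t[1 + ((114-1) mod 8)] = t[2] = 4.

4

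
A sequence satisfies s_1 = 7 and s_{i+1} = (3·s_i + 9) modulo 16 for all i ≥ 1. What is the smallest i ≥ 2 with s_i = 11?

s_1 = 7,  s_2 = 14,  s_3 = 3,  s_4 = 2,  s_5 = 15,  s_6 = 6,  s_7 = 11,  s_8 = 10,  s_9 = 7.
Since s_9 = s_1 = 7, the sequence is periodic with period 8.
The value 11 first appears (with i ≥ 2) at s_7.

7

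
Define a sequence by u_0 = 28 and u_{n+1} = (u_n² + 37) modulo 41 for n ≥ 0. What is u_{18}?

Listing terms: u_0 = 28,  u_1 = 1,  u_2 = 38,  u_3 = 5,  u_4 = 21,  u_5 = 27,  u_6 = 28.
The sequence repeats with period 6.
(18 - 0) mod 6 = 0, so u_{18} = u_0 = 28.

28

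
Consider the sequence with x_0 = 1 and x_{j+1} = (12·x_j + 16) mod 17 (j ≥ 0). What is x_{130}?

We have x_0 = 1; x_1 = 11; x_2 = 12; x_3 = 7; x_4 = 15; x_5 = 9; x_6 = 5; x_7 = 8; x_8 = 10; x_9 = 0; x_{10} = 16; x_{11} = 4; x_{12} = 13; x_{13} = 2; x_{14} = 6; x_{15} = 3; x_{16} = 1.
Since x_{16} = x_0 = 1, the sequence is periodic with period 16.
(130 - 0) mod 16 = 2, so x_{130} = x_2 = 12.

12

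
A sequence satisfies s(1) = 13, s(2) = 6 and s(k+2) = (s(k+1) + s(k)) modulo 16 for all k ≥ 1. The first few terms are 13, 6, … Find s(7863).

We have s(1) = 13,  s(2) = 6,  s(3) = 3,  s(4) = 9,  s(5) = 12,  s(6) = 5,  s(7) = 1,  s(8) = 6,  s(9) = 7,  s(10) = 13,  s(11) = 4,  s(12) = 1,  s(13) = 5,  s(14) = 6,  s(15) = 11,  s(16) = 1,  s(17) = 12,  s(18) = 13,  s(19) = 9,  s(20) = 6,  s(21) = 15,  s(22) = 5,  s(23) = 4,  s(24) = 9,  s(25) = 13,  s(26) = 6.
Since (s(25), s(26)) = (s(1), s(2)) = (13, 6) (two consecutive terms determine the rest), the sequence is periodic with period 24.
So s(7863) = s(1 + ((7863-1) mod 24)) = s(15) = 11.

11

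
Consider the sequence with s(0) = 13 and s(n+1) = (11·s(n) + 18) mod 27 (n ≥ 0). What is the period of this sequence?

18

Computing terms: s(0) = 13; s(1) = 26; s(2) = 7; s(3) = 14; s(4) = 10; s(5) = 20; s(6) = 22; s(7) = 17; s(8) = 16; s(9) = 5; s(10) = 19; s(11) = 11; s(12) = 4; s(13) = 8; s(14) = 25; s(15) = 23; s(16) = 1; s(17) = 2; s(18) = 13.
Since s(18) = s(0) = 13, the sequence is periodic with period 18.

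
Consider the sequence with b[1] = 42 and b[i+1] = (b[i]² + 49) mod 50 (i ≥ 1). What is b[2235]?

28

We have b[1] = 42, b[2] = 13, b[3] = 18, b[4] = 23, b[5] = 28, b[6] = 33, b[7] = 38, b[8] = 43, b[9] = 48, b[10] = 3, b[11] = 8, b[12] = 13.
Since b[12] = b[2] = 13, the sequence is eventually periodic: after a pre-period of length 1 it cycles with period 10.
For i ≥ 2, b[i] depends only on (i - 2) mod 10. (2235 - 2) mod 10 = 3, so b[2235] = b[5] = 28.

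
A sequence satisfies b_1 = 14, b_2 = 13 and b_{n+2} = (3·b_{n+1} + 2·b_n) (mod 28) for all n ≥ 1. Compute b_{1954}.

Computing terms: b_1 = 14; b_2 = 13; b_3 = 11; b_4 = 3; b_5 = 3; b_6 = 15; b_7 = 23; b_8 = 15; b_9 = 7; b_{10} = 23; b_{11} = 27; b_{12} = 15; b_{13} = 15; b_{14} = 19; b_{15} = 3; b_{16} = 19; b_{17} = 7; b_{18} = 3; b_{19} = 23; b_{20} = 19; b_{21} = 19; b_{22} = 11; b_{23} = 15; b_{24} = 11; b_{25} = 7; b_{26} = 15; b_{27} = 3; b_{28} = 11; b_{29} = 11; b_{30} = 27; b_{31} = 19; b_{32} = 27; b_{33} = 7; b_{34} = 19; b_{35} = 15; b_{36} = 27; b_{37} = 27; b_{38} = 23; b_{39} = 11; b_{40} = 23; b_{41} = 7; b_{42} = 11; b_{43} = 19; b_{44} = 23; b_{45} = 23; b_{46} = 3; b_{47} = 27; b_{48} = 3; b_{49} = 7; b_{50} = 27; b_{51} = 11; b_{52} = 3.
Since (b_{51}, b_{52}) = (b_3, b_4) = (11, 3) (two consecutive terms determine the rest), the sequence is eventually periodic: after a pre-period of length 2 it cycles with period 48.
For n ≥ 3, b_n depends only on (n - 3) mod 48. (1954 - 3) mod 48 = 31, so b_{1954} = b_{34} = 19.

19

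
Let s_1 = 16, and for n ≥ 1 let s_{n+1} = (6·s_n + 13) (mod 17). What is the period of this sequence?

We have s_1 = 16,  s_2 = 7,  s_3 = 4,  s_4 = 3,  s_5 = 14,  s_6 = 12,  s_7 = 0,  s_8 = 13,  s_9 = 6,  s_{10} = 15,  s_{11} = 1,  s_{12} = 2,  s_{13} = 8,  s_{14} = 10,  s_{15} = 5,  s_{16} = 9,  s_{17} = 16.
Since s_{17} = s_1 = 16, the sequence is periodic with period 16.

16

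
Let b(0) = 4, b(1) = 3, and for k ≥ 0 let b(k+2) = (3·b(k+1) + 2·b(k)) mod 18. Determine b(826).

Listing terms: b(0) = 4,  b(1) = 3,  b(2) = 17,  b(3) = 3,  b(4) = 7,  b(5) = 9,  b(6) = 5,  b(7) = 15,  b(8) = 1,  b(9) = 15,  b(10) = 11,  b(11) = 9,  b(12) = 13,  b(13) = 3,  b(14) = 17.
Since (b(13), b(14)) = (b(1), b(2)) = (3, 17) (two consecutive terms determine the rest), the sequence is eventually periodic: after a pre-period of length 1 it cycles with period 12.
For k ≥ 1, b(k) depends only on (k - 1) mod 12. (826 - 1) mod 12 = 9, so b(826) = b(10) = 11.

11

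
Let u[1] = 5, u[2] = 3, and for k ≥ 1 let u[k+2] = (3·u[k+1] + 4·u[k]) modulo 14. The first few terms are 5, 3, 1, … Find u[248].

u[1] = 5,  u[2] = 3,  u[3] = 1,  u[4] = 1,  u[5] = 7,  u[6] = 11,  u[7] = 5,  u[8] = 3.
Since (u[7], u[8]) = (u[1], u[2]) = (5, 3) (two consecutive terms determine the rest), the sequence is periodic with period 6.
(248 - 1) mod 6 = 1, so u[248] = u[2] = 3.

3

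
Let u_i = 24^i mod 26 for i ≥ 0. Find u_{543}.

18

Computing terms: u_0 = 1, u_1 = 24, u_2 = 4, u_3 = 18, u_4 = 16, u_5 = 20, u_6 = 12, u_7 = 2, u_8 = 22, u_9 = 8, u_{10} = 10, u_{11} = 6, u_{12} = 14, u_{13} = 24.
Since u_{13} = u_1 = 24, the sequence is eventually periodic: after a pre-period of length 1 it cycles with period 12.
For i ≥ 1, u_i depends only on (i - 1) mod 12. (543 - 1) mod 12 = 2, so u_{543} = u_3 = 18.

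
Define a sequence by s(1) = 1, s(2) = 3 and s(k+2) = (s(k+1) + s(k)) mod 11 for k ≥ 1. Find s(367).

7

Computing terms: s(1) = 1, s(2) = 3, s(3) = 4, s(4) = 7, s(5) = 0, s(6) = 7, s(7) = 7, s(8) = 3, s(9) = 10, s(10) = 2, s(11) = 1, s(12) = 3.
Since (s(11), s(12)) = (s(1), s(2)) = (1, 3) (two consecutive terms determine the rest), the sequence is periodic with period 10.
(367 - 1) mod 10 = 6, so s(367) = s(7) = 7.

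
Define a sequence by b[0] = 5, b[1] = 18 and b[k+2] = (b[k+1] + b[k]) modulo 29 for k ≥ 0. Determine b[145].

Listing terms: b[0] = 5,  b[1] = 18,  b[2] = 23,  b[3] = 12,  b[4] = 6,  b[5] = 18,  b[6] = 24,  b[7] = 13,  b[8] = 8,  b[9] = 21,  b[10] = 0,  b[11] = 21,  b[12] = 21,  b[13] = 13,  b[14] = 5,  b[15] = 18.
The sequence repeats with period 14.
So b[145] = b[0 + ((145-0) mod 14)] = b[5] = 18.

18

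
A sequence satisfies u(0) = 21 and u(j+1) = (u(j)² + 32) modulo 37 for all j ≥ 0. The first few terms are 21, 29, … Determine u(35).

Computing terms: u(0) = 21, u(1) = 29, u(2) = 22, u(3) = 35, u(4) = 36, u(5) = 33, u(6) = 11, u(7) = 5, u(8) = 20, u(9) = 25, u(10) = 28, u(11) = 2, u(12) = 36.
Since u(12) = u(4) = 36, the sequence is eventually periodic: after a pre-period of length 4 it cycles with period 8.
For j ≥ 4, u(j) depends only on (j - 4) mod 8. (35 - 4) mod 8 = 7, so u(35) = u(11) = 2.

2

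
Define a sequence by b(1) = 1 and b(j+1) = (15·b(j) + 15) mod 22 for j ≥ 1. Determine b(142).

8

Computing terms: b(1) = 1,  b(2) = 8,  b(3) = 3,  b(4) = 16,  b(5) = 13,  b(6) = 12,  b(7) = 19,  b(8) = 14,  b(9) = 5,  b(10) = 2,  b(11) = 1.
Since b(11) = b(1) = 1, the sequence is periodic with period 10.
So b(142) = b(1 + ((142-1) mod 10)) = b(2) = 8.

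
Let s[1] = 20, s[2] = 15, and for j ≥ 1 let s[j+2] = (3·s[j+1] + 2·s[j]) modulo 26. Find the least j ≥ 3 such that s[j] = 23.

12

We have s[1] = 20; s[2] = 15; s[3] = 7; s[4] = 25; s[5] = 11; s[6] = 5; s[7] = 11; s[8] = 17; s[9] = 21; s[10] = 19; s[11] = 21; s[12] = 23; s[13] = 7; s[14] = 15; s[15] = 7.
Since (s[14], s[15]) = (s[2], s[3]) = (15, 7) (two consecutive terms determine the rest), the sequence is eventually periodic: after a pre-period of length 1 it cycles with period 12.
The value 23 first appears (with j ≥ 3) at s[12].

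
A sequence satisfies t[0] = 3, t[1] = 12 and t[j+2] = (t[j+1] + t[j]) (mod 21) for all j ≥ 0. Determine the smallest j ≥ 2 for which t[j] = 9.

9

t[0] = 3,  t[1] = 12,  t[2] = 15,  t[3] = 6,  t[4] = 0,  t[5] = 6,  t[6] = 6,  t[7] = 12,  t[8] = 18,  t[9] = 9,  t[10] = 6,  t[11] = 15,  t[12] = 0,  t[13] = 15,  t[14] = 15,  t[15] = 9,  t[16] = 3,  t[17] = 12.
Since (t[16], t[17]) = (t[0], t[1]) = (3, 12) (two consecutive terms determine the rest), the sequence is periodic with period 16.
The value 9 first appears (with j ≥ 2) at t[9].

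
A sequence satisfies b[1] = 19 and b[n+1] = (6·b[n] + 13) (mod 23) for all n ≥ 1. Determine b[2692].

7

We have b[1] = 19,  b[2] = 12,  b[3] = 16,  b[4] = 17,  b[5] = 0,  b[6] = 13,  b[7] = 22,  b[8] = 7,  b[9] = 9,  b[10] = 21,  b[11] = 1,  b[12] = 19.
Since b[12] = b[1] = 19, the sequence is periodic with period 11.
(2692 - 1) mod 11 = 7, so b[2692] = b[8] = 7.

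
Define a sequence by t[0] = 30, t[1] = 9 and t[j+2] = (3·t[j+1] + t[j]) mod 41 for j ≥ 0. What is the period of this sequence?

Computing terms: t[0] = 30; t[1] = 9; t[2] = 16; t[3] = 16; t[4] = 23; t[5] = 3; t[6] = 32; t[7] = 17; t[8] = 1; t[9] = 20; t[10] = 20; t[11] = 39; t[12] = 14; t[13] = 40; t[14] = 11; t[15] = 32; t[16] = 25; t[17] = 25; t[18] = 18; t[19] = 38; t[20] = 9; t[21] = 24; t[22] = 40; t[23] = 21; t[24] = 21; t[25] = 2; t[26] = 27; t[27] = 1; t[28] = 30; t[29] = 9.
Since (t[28], t[29]) = (t[0], t[1]) = (30, 9) (two consecutive terms determine the rest), the sequence is periodic with period 28.

28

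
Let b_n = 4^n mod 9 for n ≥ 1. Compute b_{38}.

We have b_1 = 4, b_2 = 7, b_3 = 1, b_4 = 4.
Since b_4 = b_1 = 4, the sequence is periodic with period 3.
So b_{38} = b_{1 + ((38-1) mod 3)} = b_2 = 7.

7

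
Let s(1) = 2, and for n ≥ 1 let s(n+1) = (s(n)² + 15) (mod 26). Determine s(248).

Listing terms: s(1) = 2,  s(2) = 19,  s(3) = 12,  s(4) = 3,  s(5) = 24,  s(6) = 19.
Since s(6) = s(2) = 19, the sequence is eventually periodic: after a pre-period of length 1 it cycles with period 4.
For n ≥ 2, s(n) depends only on (n - 2) mod 4. (248 - 2) mod 4 = 2, so s(248) = s(4) = 3.

3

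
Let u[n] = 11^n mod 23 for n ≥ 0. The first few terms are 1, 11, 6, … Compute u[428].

2

Listing terms: u[0] = 1, u[1] = 11, u[2] = 6, u[3] = 20, u[4] = 13, u[5] = 5, u[6] = 9, u[7] = 7, u[8] = 8, u[9] = 19, u[10] = 2, u[11] = 22, u[12] = 12, u[13] = 17, u[14] = 3, u[15] = 10, u[16] = 18, u[17] = 14, u[18] = 16, u[19] = 15, u[20] = 4, u[21] = 21, u[22] = 1.
Since u[22] = u[0] = 1, the sequence is periodic with period 22.
(428 - 0) mod 22 = 10, so u[428] = u[10] = 2.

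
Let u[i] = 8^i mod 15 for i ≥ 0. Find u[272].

1

u[0] = 1,  u[1] = 8,  u[2] = 4,  u[3] = 2,  u[4] = 1.
Since u[4] = u[0] = 1, the sequence is periodic with period 4.
So u[272] = u[0 + ((272-0) mod 4)] = u[0] = 1.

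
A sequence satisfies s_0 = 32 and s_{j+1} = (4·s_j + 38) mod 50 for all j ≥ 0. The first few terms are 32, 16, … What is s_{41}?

16

Computing terms: s_0 = 32,  s_1 = 16,  s_2 = 2,  s_3 = 46,  s_4 = 22,  s_5 = 26,  s_6 = 42,  s_7 = 6,  s_8 = 12,  s_9 = 36,  s_{10} = 32.
The sequence repeats with period 10.
(41 - 0) mod 10 = 1, so s_{41} = s_1 = 16.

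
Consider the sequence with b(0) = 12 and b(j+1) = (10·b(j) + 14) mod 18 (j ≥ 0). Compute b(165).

We have b(0) = 12,  b(1) = 8,  b(2) = 4,  b(3) = 0,  b(4) = 14,  b(5) = 10,  b(6) = 6,  b(7) = 2,  b(8) = 16,  b(9) = 12.
The sequence repeats with period 9.
So b(165) = b(0 + ((165-0) mod 9)) = b(3) = 0.

0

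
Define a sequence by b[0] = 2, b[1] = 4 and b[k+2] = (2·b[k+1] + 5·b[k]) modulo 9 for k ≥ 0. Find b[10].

4

We have b[0] = 2; b[1] = 4; b[2] = 0; b[3] = 2; b[4] = 4.
The sequence repeats with period 3.
(10 - 0) mod 3 = 1, so b[10] = b[1] = 4.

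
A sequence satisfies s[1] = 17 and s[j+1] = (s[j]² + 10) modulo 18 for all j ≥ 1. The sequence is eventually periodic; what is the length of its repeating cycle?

Listing terms: s[1] = 17,  s[2] = 11,  s[3] = 5,  s[4] = 17.
Since s[4] = s[1] = 17, the sequence is periodic with period 3.

3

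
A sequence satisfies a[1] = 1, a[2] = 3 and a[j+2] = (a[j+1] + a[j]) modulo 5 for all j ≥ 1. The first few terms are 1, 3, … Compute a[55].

a[1] = 1,  a[2] = 3,  a[3] = 4,  a[4] = 2,  a[5] = 1,  a[6] = 3.
Since (a[5], a[6]) = (a[1], a[2]) = (1, 3) (two consecutive terms determine the rest), the sequence is periodic with period 4.
So a[55] = a[1 + ((55-1) mod 4)] = a[3] = 4.

4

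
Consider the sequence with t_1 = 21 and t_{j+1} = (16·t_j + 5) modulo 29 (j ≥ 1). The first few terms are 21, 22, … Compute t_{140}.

1

Computing terms: t_1 = 21; t_2 = 22; t_3 = 9; t_4 = 4; t_5 = 11; t_6 = 7; t_7 = 1; t_8 = 21.
Since t_8 = t_1 = 21, the sequence is periodic with period 7.
So t_{140} = t_{1 + ((140-1) mod 7)} = t_7 = 1.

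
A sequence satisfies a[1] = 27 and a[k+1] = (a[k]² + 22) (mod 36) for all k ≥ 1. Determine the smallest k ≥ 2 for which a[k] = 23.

Computing terms: a[1] = 27, a[2] = 31, a[3] = 11, a[4] = 35, a[5] = 23, a[6] = 11.
Since a[6] = a[3] = 11, the sequence is eventually periodic: after a pre-period of length 2 it cycles with period 3.
The value 23 first appears (with k ≥ 2) at a[5].

5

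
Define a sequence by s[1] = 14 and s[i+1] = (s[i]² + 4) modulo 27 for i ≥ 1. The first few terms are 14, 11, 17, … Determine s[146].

Listing terms: s[1] = 14,  s[2] = 11,  s[3] = 17,  s[4] = 23,  s[5] = 20,  s[6] = 26,  s[7] = 5,  s[8] = 2,  s[9] = 8,  s[10] = 14.
Since s[10] = s[1] = 14, the sequence is periodic with period 9.
(146 - 1) mod 9 = 1, so s[146] = s[2] = 11.

11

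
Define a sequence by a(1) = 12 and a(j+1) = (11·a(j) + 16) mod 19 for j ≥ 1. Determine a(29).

15

Listing terms: a(1) = 12,  a(2) = 15,  a(3) = 10,  a(4) = 12.
Since a(4) = a(1) = 12, the sequence is periodic with period 3.
So a(29) = a(1 + ((29-1) mod 3)) = a(2) = 15.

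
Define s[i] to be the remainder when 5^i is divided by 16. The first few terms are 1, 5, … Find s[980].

1

s[0] = 1; s[1] = 5; s[2] = 9; s[3] = 13; s[4] = 1.
The sequence repeats with period 4.
(980 - 0) mod 4 = 0, so s[980] = s[0] = 1.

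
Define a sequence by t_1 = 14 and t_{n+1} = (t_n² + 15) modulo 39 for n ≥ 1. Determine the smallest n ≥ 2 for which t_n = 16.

2

Computing terms: t_1 = 14,  t_2 = 16,  t_3 = 37,  t_4 = 19,  t_5 = 25,  t_6 = 16.
Since t_6 = t_2 = 16, the sequence is eventually periodic: after a pre-period of length 1 it cycles with period 4.
The value 16 first appears (with n ≥ 2) at t_2.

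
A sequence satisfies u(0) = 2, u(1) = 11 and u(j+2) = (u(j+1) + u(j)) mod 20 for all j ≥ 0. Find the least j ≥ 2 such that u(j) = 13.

2

u(0) = 2,  u(1) = 11,  u(2) = 13,  u(3) = 4,  u(4) = 17,  u(5) = 1,  u(6) = 18,  u(7) = 19,  u(8) = 17,  u(9) = 16,  u(10) = 13,  u(11) = 9,  u(12) = 2,  u(13) = 11.
The sequence repeats with period 12.
The value 13 first appears (with j ≥ 2) at u(2).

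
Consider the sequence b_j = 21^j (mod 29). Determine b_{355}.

We have b_1 = 21; b_2 = 6; b_3 = 10; b_4 = 7; b_5 = 2; b_6 = 13; b_7 = 12; b_8 = 20; b_9 = 14; b_{10} = 4; b_{11} = 26; b_{12} = 24; b_{13} = 11; b_{14} = 28; b_{15} = 8; b_{16} = 23; b_{17} = 19; b_{18} = 22; b_{19} = 27; b_{20} = 16; b_{21} = 17; b_{22} = 9; b_{23} = 15; b_{24} = 25; b_{25} = 3; b_{26} = 5; b_{27} = 18; b_{28} = 1; b_{29} = 21.
Since b_{29} = b_1 = 21, the sequence is periodic with period 28.
So b_{355} = b_{1 + ((355-1) mod 28)} = b_{19} = 27.

27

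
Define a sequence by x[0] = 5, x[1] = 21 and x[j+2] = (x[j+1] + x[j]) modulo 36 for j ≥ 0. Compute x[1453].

33

x[0] = 5; x[1] = 21; x[2] = 26; x[3] = 11; x[4] = 1; x[5] = 12; x[6] = 13; x[7] = 25; x[8] = 2; x[9] = 27; x[10] = 29; x[11] = 20; x[12] = 13; x[13] = 33; x[14] = 10; x[15] = 7; x[16] = 17; x[17] = 24; x[18] = 5; x[19] = 29; x[20] = 34; x[21] = 27; x[22] = 25; x[23] = 16; x[24] = 5; x[25] = 21.
The sequence repeats with period 24.
(1453 - 0) mod 24 = 13, so x[1453] = x[13] = 33.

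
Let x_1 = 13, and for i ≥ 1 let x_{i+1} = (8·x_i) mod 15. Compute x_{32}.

11

We have x_1 = 13; x_2 = 14; x_3 = 7; x_4 = 11; x_5 = 13.
The sequence repeats with period 4.
(32 - 1) mod 4 = 3, so x_{32} = x_4 = 11.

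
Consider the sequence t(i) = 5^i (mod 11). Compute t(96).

Listing terms: t(1) = 5,  t(2) = 3,  t(3) = 4,  t(4) = 9,  t(5) = 1,  t(6) = 5.
The sequence repeats with period 5.
(96 - 1) mod 5 = 0, so t(96) = t(1) = 5.

5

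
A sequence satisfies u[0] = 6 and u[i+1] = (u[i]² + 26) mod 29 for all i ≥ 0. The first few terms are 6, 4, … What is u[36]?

4

u[0] = 6, u[1] = 4, u[2] = 13, u[3] = 21, u[4] = 3, u[5] = 6.
The sequence repeats with period 5.
So u[36] = u[0 + ((36-0) mod 5)] = u[1] = 4.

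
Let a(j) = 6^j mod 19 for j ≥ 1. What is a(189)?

1

We have a(1) = 6, a(2) = 17, a(3) = 7, a(4) = 4, a(5) = 5, a(6) = 11, a(7) = 9, a(8) = 16, a(9) = 1, a(10) = 6.
The sequence repeats with period 9.
So a(189) = a(1 + ((189-1) mod 9)) = a(9) = 1.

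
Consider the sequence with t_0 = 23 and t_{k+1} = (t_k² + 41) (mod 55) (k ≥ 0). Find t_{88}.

45

Listing terms: t_0 = 23, t_1 = 20, t_2 = 1, t_3 = 42, t_4 = 45, t_5 = 31, t_6 = 12, t_7 = 20.
Since t_7 = t_1 = 20, the sequence is eventually periodic: after a pre-period of length 1 it cycles with period 6.
For k ≥ 1, t_k depends only on (k - 1) mod 6. (88 - 1) mod 6 = 3, so t_{88} = t_4 = 45.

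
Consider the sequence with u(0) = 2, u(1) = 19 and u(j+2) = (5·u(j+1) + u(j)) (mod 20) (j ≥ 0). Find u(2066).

We have u(0) = 2; u(1) = 19; u(2) = 17; u(3) = 4; u(4) = 17; u(5) = 9; u(6) = 2; u(7) = 19.
Since (u(6), u(7)) = (u(0), u(1)) = (2, 19) (two consecutive terms determine the rest), the sequence is periodic with period 6.
So u(2066) = u(0 + ((2066-0) mod 6)) = u(2) = 17.

17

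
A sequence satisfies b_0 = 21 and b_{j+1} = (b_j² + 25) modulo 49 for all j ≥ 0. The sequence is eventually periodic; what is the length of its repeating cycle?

4

Computing terms: b_0 = 21, b_1 = 25, b_2 = 13, b_3 = 47, b_4 = 29, b_5 = 33, b_6 = 36, b_7 = 47.
Since b_7 = b_3 = 47, the sequence is eventually periodic: after a pre-period of length 3 it cycles with period 4.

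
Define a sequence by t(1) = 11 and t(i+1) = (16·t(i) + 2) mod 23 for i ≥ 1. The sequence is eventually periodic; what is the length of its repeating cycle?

11

t(1) = 11; t(2) = 17; t(3) = 21; t(4) = 16; t(5) = 5; t(6) = 13; t(7) = 3; t(8) = 4; t(9) = 20; t(10) = 0; t(11) = 2; t(12) = 11.
Since t(12) = t(1) = 11, the sequence is periodic with period 11.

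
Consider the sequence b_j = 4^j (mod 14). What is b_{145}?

We have b_1 = 4,  b_2 = 2,  b_3 = 8,  b_4 = 4.
The sequence repeats with period 3.
So b_{145} = b_{1 + ((145-1) mod 3)} = b_1 = 4.

4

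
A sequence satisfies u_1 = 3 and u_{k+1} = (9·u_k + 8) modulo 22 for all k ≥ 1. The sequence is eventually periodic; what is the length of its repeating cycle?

Computing terms: u_1 = 3; u_2 = 13; u_3 = 15; u_4 = 11; u_5 = 19; u_6 = 3.
The sequence repeats with period 5.

5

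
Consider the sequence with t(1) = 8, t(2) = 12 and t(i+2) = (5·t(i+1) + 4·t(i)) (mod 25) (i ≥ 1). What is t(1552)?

13

t(1) = 8; t(2) = 12; t(3) = 17; t(4) = 8; t(5) = 8; t(6) = 22; t(7) = 17; t(8) = 23; t(9) = 8; t(10) = 7; t(11) = 17; t(12) = 13; t(13) = 8; t(14) = 17; t(15) = 17; t(16) = 3; t(17) = 8; t(18) = 2; t(19) = 17; t(20) = 18; t(21) = 8; t(22) = 12.
The sequence repeats with period 20.
(1552 - 1) mod 20 = 11, so t(1552) = t(12) = 13.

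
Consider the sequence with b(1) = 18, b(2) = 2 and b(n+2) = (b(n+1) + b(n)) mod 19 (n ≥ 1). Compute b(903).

1

b(1) = 18; b(2) = 2; b(3) = 1; b(4) = 3; b(5) = 4; b(6) = 7; b(7) = 11; b(8) = 18; b(9) = 10; b(10) = 9; b(11) = 0; b(12) = 9; b(13) = 9; b(14) = 18; b(15) = 8; b(16) = 7; b(17) = 15; b(18) = 3; b(19) = 18; b(20) = 2.
The sequence repeats with period 18.
(903 - 1) mod 18 = 2, so b(903) = b(3) = 1.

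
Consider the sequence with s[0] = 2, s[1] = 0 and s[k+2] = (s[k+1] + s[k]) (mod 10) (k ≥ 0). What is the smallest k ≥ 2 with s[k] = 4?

4

We have s[0] = 2; s[1] = 0; s[2] = 2; s[3] = 2; s[4] = 4; s[5] = 6; s[6] = 0; s[7] = 6; s[8] = 6; s[9] = 2; s[10] = 8; s[11] = 0; s[12] = 8; s[13] = 8; s[14] = 6; s[15] = 4; s[16] = 0; s[17] = 4; s[18] = 4; s[19] = 8; s[20] = 2; s[21] = 0.
The sequence repeats with period 20.
The value 4 first appears (with k ≥ 2) at s[4].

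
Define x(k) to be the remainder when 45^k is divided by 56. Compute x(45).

Listing terms: x(0) = 1, x(1) = 45, x(2) = 9, x(3) = 13, x(4) = 25, x(5) = 5, x(6) = 1.
Since x(6) = x(0) = 1, the sequence is periodic with period 6.
(45 - 0) mod 6 = 3, so x(45) = x(3) = 13.

13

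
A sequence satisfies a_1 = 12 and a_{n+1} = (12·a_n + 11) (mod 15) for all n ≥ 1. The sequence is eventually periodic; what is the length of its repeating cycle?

Computing terms: a_1 = 12; a_2 = 5; a_3 = 11; a_4 = 8; a_5 = 2; a_6 = 5.
Since a_6 = a_2 = 5, the sequence is eventually periodic: after a pre-period of length 1 it cycles with period 4.

4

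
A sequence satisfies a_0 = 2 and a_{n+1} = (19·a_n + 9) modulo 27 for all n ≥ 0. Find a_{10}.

a_0 = 2,  a_1 = 20,  a_2 = 11,  a_3 = 2.
The sequence repeats with period 3.
So a_{10} = a_{0 + ((10-0) mod 3)} = a_1 = 20.

20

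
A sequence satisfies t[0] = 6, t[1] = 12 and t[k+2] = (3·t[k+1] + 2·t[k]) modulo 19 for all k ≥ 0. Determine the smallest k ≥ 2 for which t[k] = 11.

4

Listing terms: t[0] = 6; t[1] = 12; t[2] = 10; t[3] = 16; t[4] = 11; t[5] = 8; t[6] = 8; t[7] = 2; t[8] = 3; t[9] = 13; t[10] = 7; t[11] = 9; t[12] = 3; t[13] = 8; t[14] = 11; t[15] = 11; t[16] = 17; t[17] = 16; t[18] = 6; t[19] = 12.
Since (t[18], t[19]) = (t[0], t[1]) = (6, 12) (two consecutive terms determine the rest), the sequence is periodic with period 18.
The value 11 first appears (with k ≥ 2) at t[4].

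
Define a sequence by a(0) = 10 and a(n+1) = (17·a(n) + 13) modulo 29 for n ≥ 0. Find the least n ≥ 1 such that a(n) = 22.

3

We have a(0) = 10; a(1) = 9; a(2) = 21; a(3) = 22; a(4) = 10.
The sequence repeats with period 4.
The value 22 first appears (with n ≥ 1) at a(3).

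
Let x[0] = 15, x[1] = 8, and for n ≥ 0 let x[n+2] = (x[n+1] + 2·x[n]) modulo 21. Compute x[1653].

12

We have x[0] = 15,  x[1] = 8,  x[2] = 17,  x[3] = 12,  x[4] = 4,  x[5] = 7,  x[6] = 15,  x[7] = 8.
Since (x[6], x[7]) = (x[0], x[1]) = (15, 8) (two consecutive terms determine the rest), the sequence is periodic with period 6.
So x[1653] = x[0 + ((1653-0) mod 6)] = x[3] = 12.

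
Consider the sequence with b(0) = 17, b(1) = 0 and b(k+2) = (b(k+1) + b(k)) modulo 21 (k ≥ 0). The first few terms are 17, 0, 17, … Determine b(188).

We have b(0) = 17, b(1) = 0, b(2) = 17, b(3) = 17, b(4) = 13, b(5) = 9, b(6) = 1, b(7) = 10, b(8) = 11, b(9) = 0, b(10) = 11, b(11) = 11, b(12) = 1, b(13) = 12, b(14) = 13, b(15) = 4, b(16) = 17, b(17) = 0.
Since (b(16), b(17)) = (b(0), b(1)) = (17, 0) (two consecutive terms determine the rest), the sequence is periodic with period 16.
So b(188) = b(0 + ((188-0) mod 16)) = b(12) = 1.

1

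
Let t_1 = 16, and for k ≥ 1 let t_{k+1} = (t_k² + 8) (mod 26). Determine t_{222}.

24

We have t_1 = 16,  t_2 = 4,  t_3 = 24,  t_4 = 12,  t_5 = 22,  t_6 = 24.
Since t_6 = t_3 = 24, the sequence is eventually periodic: after a pre-period of length 2 it cycles with period 3.
For k ≥ 3, t_k depends only on (k - 3) mod 3. (222 - 3) mod 3 = 0, so t_{222} = t_3 = 24.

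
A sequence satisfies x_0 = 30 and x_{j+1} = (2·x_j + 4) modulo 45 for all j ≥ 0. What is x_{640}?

0

Computing terms: x_0 = 30; x_1 = 19; x_2 = 42; x_3 = 43; x_4 = 0; x_5 = 4; x_6 = 12; x_7 = 28; x_8 = 15; x_9 = 34; x_{10} = 27; x_{11} = 13; x_{12} = 30.
Since x_{12} = x_0 = 30, the sequence is periodic with period 12.
So x_{640} = x_{0 + ((640-0) mod 12)} = x_4 = 0.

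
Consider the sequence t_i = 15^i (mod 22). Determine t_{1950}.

Computing terms: t_1 = 15, t_2 = 5, t_3 = 9, t_4 = 3, t_5 = 1, t_6 = 15.
The sequence repeats with period 5.
So t_{1950} = t_{1 + ((1950-1) mod 5)} = t_5 = 1.

1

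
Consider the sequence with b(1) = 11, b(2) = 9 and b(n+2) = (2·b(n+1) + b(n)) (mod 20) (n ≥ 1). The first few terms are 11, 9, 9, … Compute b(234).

Computing terms: b(1) = 11; b(2) = 9; b(3) = 9; b(4) = 7; b(5) = 3; b(6) = 13; b(7) = 9; b(8) = 11; b(9) = 11; b(10) = 13; b(11) = 17; b(12) = 7; b(13) = 11; b(14) = 9.
The sequence repeats with period 12.
(234 - 1) mod 12 = 5, so b(234) = b(6) = 13.

13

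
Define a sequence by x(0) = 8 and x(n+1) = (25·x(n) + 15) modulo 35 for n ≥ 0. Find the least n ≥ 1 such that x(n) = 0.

Listing terms: x(0) = 8,  x(1) = 5,  x(2) = 0,  x(3) = 15,  x(4) = 5.
Since x(4) = x(1) = 5, the sequence is eventually periodic: after a pre-period of length 1 it cycles with period 3.
The value 0 first appears (with n ≥ 1) at x(2).

2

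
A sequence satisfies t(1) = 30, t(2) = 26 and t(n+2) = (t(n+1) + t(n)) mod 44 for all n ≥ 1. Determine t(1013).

Listing terms: t(1) = 30; t(2) = 26; t(3) = 12; t(4) = 38; t(5) = 6; t(6) = 0; t(7) = 6; t(8) = 6; t(9) = 12; t(10) = 18; t(11) = 30; t(12) = 4; t(13) = 34; t(14) = 38; t(15) = 28; t(16) = 22; t(17) = 6; t(18) = 28; t(19) = 34; t(20) = 18; t(21) = 8; t(22) = 26; t(23) = 34; t(24) = 16; t(25) = 6; t(26) = 22; t(27) = 28; t(28) = 6; t(29) = 34; t(30) = 40; t(31) = 30; t(32) = 26.
The sequence repeats with period 30.
So t(1013) = t(1 + ((1013-1) mod 30)) = t(23) = 34.

34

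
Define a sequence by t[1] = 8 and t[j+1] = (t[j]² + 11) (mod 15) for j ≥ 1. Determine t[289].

Listing terms: t[1] = 8; t[2] = 0; t[3] = 11; t[4] = 12; t[5] = 5; t[6] = 6; t[7] = 2; t[8] = 0.
Since t[8] = t[2] = 0, the sequence is eventually periodic: after a pre-period of length 1 it cycles with period 6.
For j ≥ 2, t[j] depends only on (j - 2) mod 6. (289 - 2) mod 6 = 5, so t[289] = t[7] = 2.

2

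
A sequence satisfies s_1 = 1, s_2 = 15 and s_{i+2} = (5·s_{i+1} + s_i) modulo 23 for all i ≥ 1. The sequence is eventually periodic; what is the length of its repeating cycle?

We have s_1 = 1,  s_2 = 15,  s_3 = 7,  s_4 = 4,  s_5 = 4,  s_6 = 1,  s_7 = 9,  s_8 = 0,  s_9 = 9,  s_{10} = 22,  s_{11} = 4,  s_{12} = 19,  s_{13} = 7,  s_{14} = 8,  s_{15} = 1,  s_{16} = 13,  s_{17} = 20,  s_{18} = 21,  s_{19} = 10,  s_{20} = 2,  s_{21} = 20,  s_{22} = 10,  s_{23} = 1,  s_{24} = 15.
Since (s_{23}, s_{24}) = (s_1, s_2) = (1, 15) (two consecutive terms determine the rest), the sequence is periodic with period 22.

22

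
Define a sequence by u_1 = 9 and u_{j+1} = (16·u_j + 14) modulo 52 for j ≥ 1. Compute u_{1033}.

22

u_1 = 9, u_2 = 2, u_3 = 46, u_4 = 22, u_5 = 2.
Since u_5 = u_2 = 2, the sequence is eventually periodic: after a pre-period of length 1 it cycles with period 3.
For j ≥ 2, u_j depends only on (j - 2) mod 3. (1033 - 2) mod 3 = 2, so u_{1033} = u_4 = 22.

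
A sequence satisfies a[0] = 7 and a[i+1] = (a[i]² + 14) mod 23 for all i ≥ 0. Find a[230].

4

Listing terms: a[0] = 7,  a[1] = 17,  a[2] = 4,  a[3] = 7.
Since a[3] = a[0] = 7, the sequence is periodic with period 3.
So a[230] = a[0 + ((230-0) mod 3)] = a[2] = 4.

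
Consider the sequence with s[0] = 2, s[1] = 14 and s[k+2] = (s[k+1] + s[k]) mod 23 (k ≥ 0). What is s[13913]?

2

We have s[0] = 2; s[1] = 14; s[2] = 16; s[3] = 7; s[4] = 0; s[5] = 7; s[6] = 7; s[7] = 14; s[8] = 21; s[9] = 12; s[10] = 10; s[11] = 22; s[12] = 9; s[13] = 8; s[14] = 17; s[15] = 2; s[16] = 19; s[17] = 21; s[18] = 17; s[19] = 15; s[20] = 9; s[21] = 1; s[22] = 10; s[23] = 11; s[24] = 21; s[25] = 9; s[26] = 7; s[27] = 16; s[28] = 0; s[29] = 16; s[30] = 16; s[31] = 9; s[32] = 2; s[33] = 11; s[34] = 13; s[35] = 1; s[36] = 14; s[37] = 15; s[38] = 6; s[39] = 21; s[40] = 4; s[41] = 2; s[42] = 6; s[43] = 8; s[44] = 14; s[45] = 22; s[46] = 13; s[47] = 12; s[48] = 2; s[49] = 14.
Since (s[48], s[49]) = (s[0], s[1]) = (2, 14) (two consecutive terms determine the rest), the sequence is periodic with period 48.
So s[13913] = s[0 + ((13913-0) mod 48)] = s[41] = 2.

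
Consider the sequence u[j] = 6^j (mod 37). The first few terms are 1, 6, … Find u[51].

31

u[0] = 1,  u[1] = 6,  u[2] = 36,  u[3] = 31,  u[4] = 1.
Since u[4] = u[0] = 1, the sequence is periodic with period 4.
(51 - 0) mod 4 = 3, so u[51] = u[3] = 31.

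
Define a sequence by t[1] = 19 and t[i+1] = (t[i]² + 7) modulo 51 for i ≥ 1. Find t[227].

Computing terms: t[1] = 19; t[2] = 11; t[3] = 26; t[4] = 20; t[5] = 50; t[6] = 8; t[7] = 20.
Since t[7] = t[4] = 20, the sequence is eventually periodic: after a pre-period of length 3 it cycles with period 3.
For i ≥ 4, t[i] depends only on (i - 4) mod 3. (227 - 4) mod 3 = 1, so t[227] = t[5] = 50.

50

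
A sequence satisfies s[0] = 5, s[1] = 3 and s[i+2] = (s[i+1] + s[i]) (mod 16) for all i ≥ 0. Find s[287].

s[0] = 5; s[1] = 3; s[2] = 8; s[3] = 11; s[4] = 3; s[5] = 14; s[6] = 1; s[7] = 15; s[8] = 0; s[9] = 15; s[10] = 15; s[11] = 14; s[12] = 13; s[13] = 11; s[14] = 8; s[15] = 3; s[16] = 11; s[17] = 14; s[18] = 9; s[19] = 7; s[20] = 0; s[21] = 7; s[22] = 7; s[23] = 14; s[24] = 5; s[25] = 3.
Since (s[24], s[25]) = (s[0], s[1]) = (5, 3) (two consecutive terms determine the rest), the sequence is periodic with period 24.
So s[287] = s[0 + ((287-0) mod 24)] = s[23] = 14.

14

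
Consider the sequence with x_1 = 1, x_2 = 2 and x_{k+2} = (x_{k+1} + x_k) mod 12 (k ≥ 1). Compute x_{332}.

We have x_1 = 1; x_2 = 2; x_3 = 3; x_4 = 5; x_5 = 8; x_6 = 1; x_7 = 9; x_8 = 10; x_9 = 7; x_{10} = 5; x_{11} = 0; x_{12} = 5; x_{13} = 5; x_{14} = 10; x_{15} = 3; x_{16} = 1; x_{17} = 4; x_{18} = 5; x_{19} = 9; x_{20} = 2; x_{21} = 11; x_{22} = 1; x_{23} = 0; x_{24} = 1; x_{25} = 1; x_{26} = 2.
Since (x_{25}, x_{26}) = (x_1, x_2) = (1, 2) (two consecutive terms determine the rest), the sequence is periodic with period 24.
(332 - 1) mod 24 = 19, so x_{332} = x_{20} = 2.

2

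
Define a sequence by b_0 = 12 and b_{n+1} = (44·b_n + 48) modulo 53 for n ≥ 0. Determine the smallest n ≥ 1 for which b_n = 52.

11

b_0 = 12,  b_1 = 46,  b_2 = 5,  b_3 = 3,  b_4 = 21,  b_5 = 18,  b_6 = 45,  b_7 = 14,  b_8 = 28,  b_9 = 8,  b_{10} = 29,  b_{11} = 52,  b_{12} = 4,  b_{13} = 12.
The sequence repeats with period 13.
The value 52 first appears (with n ≥ 1) at b_{11}.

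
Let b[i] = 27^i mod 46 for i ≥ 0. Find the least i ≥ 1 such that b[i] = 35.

5

Listing terms: b[0] = 1; b[1] = 27; b[2] = 39; b[3] = 41; b[4] = 3; b[5] = 35; b[6] = 25; b[7] = 31; b[8] = 9; b[9] = 13; b[10] = 29; b[11] = 1.
The sequence repeats with period 11.
The value 35 first appears (with i ≥ 1) at b[5].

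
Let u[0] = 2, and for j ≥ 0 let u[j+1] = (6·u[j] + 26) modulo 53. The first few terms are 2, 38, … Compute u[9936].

Listing terms: u[0] = 2,  u[1] = 38,  u[2] = 42,  u[3] = 13,  u[4] = 51,  u[5] = 14,  u[6] = 4,  u[7] = 50,  u[8] = 8,  u[9] = 21,  u[10] = 46,  u[11] = 37,  u[12] = 36,  u[13] = 30,  u[14] = 47,  u[15] = 43,  u[16] = 19,  u[17] = 34,  u[18] = 18,  u[19] = 28,  u[20] = 35,  u[21] = 24,  u[22] = 11,  u[23] = 39,  u[24] = 48,  u[25] = 49,  u[26] = 2.
The sequence repeats with period 26.
So u[9936] = u[0 + ((9936-0) mod 26)] = u[4] = 51.

51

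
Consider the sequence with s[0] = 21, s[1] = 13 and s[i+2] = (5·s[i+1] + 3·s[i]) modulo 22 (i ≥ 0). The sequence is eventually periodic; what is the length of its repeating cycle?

We have s[0] = 21; s[1] = 13; s[2] = 18; s[3] = 19; s[4] = 17; s[5] = 10; s[6] = 13; s[7] = 7; s[8] = 8; s[9] = 17; s[10] = 21; s[11] = 2; s[12] = 7; s[13] = 19; s[14] = 6; s[15] = 21; s[16] = 13.
The sequence repeats with period 15.

15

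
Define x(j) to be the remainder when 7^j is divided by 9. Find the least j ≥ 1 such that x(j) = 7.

Computing terms: x(0) = 1, x(1) = 7, x(2) = 4, x(3) = 1.
Since x(3) = x(0) = 1, the sequence is periodic with period 3.
The value 7 first appears (with j ≥ 1) at x(1).

1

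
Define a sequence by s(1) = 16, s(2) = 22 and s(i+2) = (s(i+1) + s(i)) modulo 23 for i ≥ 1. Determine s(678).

20

s(1) = 16, s(2) = 22, s(3) = 15, s(4) = 14, s(5) = 6, s(6) = 20, s(7) = 3, s(8) = 0, s(9) = 3, s(10) = 3, s(11) = 6, s(12) = 9, s(13) = 15, s(14) = 1, s(15) = 16, s(16) = 17, s(17) = 10, s(18) = 4, s(19) = 14, s(20) = 18, s(21) = 9, s(22) = 4, s(23) = 13, s(24) = 17, s(25) = 7, s(26) = 1, s(27) = 8, s(28) = 9, s(29) = 17, s(30) = 3, s(31) = 20, s(32) = 0, s(33) = 20, s(34) = 20, s(35) = 17, s(36) = 14, s(37) = 8, s(38) = 22, s(39) = 7, s(40) = 6, s(41) = 13, s(42) = 19, s(43) = 9, s(44) = 5, s(45) = 14, s(46) = 19, s(47) = 10, s(48) = 6, s(49) = 16, s(50) = 22.
The sequence repeats with period 48.
(678 - 1) mod 48 = 5, so s(678) = s(6) = 20.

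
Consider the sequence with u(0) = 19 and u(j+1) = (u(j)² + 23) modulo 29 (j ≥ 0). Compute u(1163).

We have u(0) = 19; u(1) = 7; u(2) = 14; u(3) = 16; u(4) = 18; u(5) = 28; u(6) = 24; u(7) = 19.
The sequence repeats with period 7.
(1163 - 0) mod 7 = 1, so u(1163) = u(1) = 7.

7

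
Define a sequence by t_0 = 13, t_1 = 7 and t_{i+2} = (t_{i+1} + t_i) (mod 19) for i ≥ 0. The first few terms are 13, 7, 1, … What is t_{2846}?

1

We have t_0 = 13,  t_1 = 7,  t_2 = 1,  t_3 = 8,  t_4 = 9,  t_5 = 17,  t_6 = 7,  t_7 = 5,  t_8 = 12,  t_9 = 17,  t_{10} = 10,  t_{11} = 8,  t_{12} = 18,  t_{13} = 7,  t_{14} = 6,  t_{15} = 13,  t_{16} = 0,  t_{17} = 13,  t_{18} = 13,  t_{19} = 7.
The sequence repeats with period 18.
(2846 - 0) mod 18 = 2, so t_{2846} = t_2 = 1.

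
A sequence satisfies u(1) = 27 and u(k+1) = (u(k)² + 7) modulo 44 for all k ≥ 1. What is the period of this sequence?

6

We have u(1) = 27, u(2) = 32, u(3) = 19, u(4) = 16, u(5) = 43, u(6) = 8, u(7) = 27.
Since u(7) = u(1) = 27, the sequence is periodic with period 6.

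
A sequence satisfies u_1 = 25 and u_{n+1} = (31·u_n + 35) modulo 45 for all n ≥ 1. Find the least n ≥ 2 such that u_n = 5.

6

We have u_1 = 25,  u_2 = 0,  u_3 = 35,  u_4 = 40,  u_5 = 15,  u_6 = 5,  u_7 = 10,  u_8 = 30,  u_9 = 20,  u_{10} = 25.
Since u_{10} = u_1 = 25, the sequence is periodic with period 9.
The value 5 first appears (with n ≥ 2) at u_6.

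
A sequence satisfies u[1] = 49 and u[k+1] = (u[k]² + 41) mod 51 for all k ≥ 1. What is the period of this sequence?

We have u[1] = 49,  u[2] = 45,  u[3] = 26,  u[4] = 3,  u[5] = 50,  u[6] = 42,  u[7] = 20,  u[8] = 33,  u[9] = 8,  u[10] = 3.
Since u[10] = u[4] = 3, the sequence is eventually periodic: after a pre-period of length 3 it cycles with period 6.

6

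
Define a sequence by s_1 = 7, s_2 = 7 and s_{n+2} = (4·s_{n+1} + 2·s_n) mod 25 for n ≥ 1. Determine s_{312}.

Computing terms: s_1 = 7, s_2 = 7, s_3 = 17, s_4 = 7, s_5 = 12, s_6 = 12, s_7 = 22, s_8 = 12, s_9 = 17, s_{10} = 17, s_{11} = 2, s_{12} = 17, s_{13} = 22, s_{14} = 22, s_{15} = 7, s_{16} = 22, s_{17} = 2, s_{18} = 2, s_{19} = 12, s_{20} = 2, s_{21} = 7, s_{22} = 7.
Since (s_{21}, s_{22}) = (s_1, s_2) = (7, 7) (two consecutive terms determine the rest), the sequence is periodic with period 20.
(312 - 1) mod 20 = 11, so s_{312} = s_{12} = 17.

17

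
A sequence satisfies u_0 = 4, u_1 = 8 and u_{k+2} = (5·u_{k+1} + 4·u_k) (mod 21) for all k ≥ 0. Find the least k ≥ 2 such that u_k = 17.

We have u_0 = 4; u_1 = 8; u_2 = 14; u_3 = 18; u_4 = 20; u_5 = 4; u_6 = 16; u_7 = 12; u_8 = 19; u_9 = 17; u_{10} = 14; u_{11} = 12; u_{12} = 11; u_{13} = 19; u_{14} = 13; u_{15} = 15; u_{16} = 1; u_{17} = 2; u_{18} = 14; u_{19} = 15; u_{20} = 5; u_{21} = 1; u_{22} = 4; u_{23} = 3; u_{24} = 10; u_{25} = 20; u_{26} = 14; u_{27} = 3; u_{28} = 8; u_{29} = 10; u_{30} = 19; u_{31} = 9; u_{32} = 16; u_{33} = 11; u_{34} = 14; u_{35} = 9; u_{36} = 17; u_{37} = 16; u_{38} = 1; u_{39} = 6; u_{40} = 13; u_{41} = 5; u_{42} = 14; u_{43} = 6; u_{44} = 2; u_{45} = 13; u_{46} = 10; u_{47} = 18; u_{48} = 4; u_{49} = 8.
Since (u_{48}, u_{49}) = (u_0, u_1) = (4, 8) (two consecutive terms determine the rest), the sequence is periodic with period 48.
The value 17 first appears (with k ≥ 2) at u_9.

9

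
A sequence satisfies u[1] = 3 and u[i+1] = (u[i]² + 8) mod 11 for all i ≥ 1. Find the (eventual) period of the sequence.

3

We have u[1] = 3; u[2] = 6; u[3] = 0; u[4] = 8; u[5] = 6.
Since u[5] = u[2] = 6, the sequence is eventually periodic: after a pre-period of length 1 it cycles with period 3.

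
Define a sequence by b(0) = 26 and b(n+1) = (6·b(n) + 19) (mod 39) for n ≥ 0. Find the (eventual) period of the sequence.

12

Listing terms: b(0) = 26,  b(1) = 19,  b(2) = 16,  b(3) = 37,  b(4) = 7,  b(5) = 22,  b(6) = 34,  b(7) = 28,  b(8) = 31,  b(9) = 10,  b(10) = 1,  b(11) = 25,  b(12) = 13,  b(13) = 19.
Since b(13) = b(1) = 19, the sequence is eventually periodic: after a pre-period of length 1 it cycles with period 12.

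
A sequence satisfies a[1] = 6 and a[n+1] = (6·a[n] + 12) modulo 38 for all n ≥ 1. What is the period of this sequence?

9

Listing terms: a[1] = 6, a[2] = 10, a[3] = 34, a[4] = 26, a[5] = 16, a[6] = 32, a[7] = 14, a[8] = 20, a[9] = 18, a[10] = 6.
Since a[10] = a[1] = 6, the sequence is periodic with period 9.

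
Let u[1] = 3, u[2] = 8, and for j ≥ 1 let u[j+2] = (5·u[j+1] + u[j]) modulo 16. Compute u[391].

7

Listing terms: u[1] = 3; u[2] = 8; u[3] = 11; u[4] = 15; u[5] = 6; u[6] = 13; u[7] = 7; u[8] = 0; u[9] = 7; u[10] = 3; u[11] = 6; u[12] = 1; u[13] = 11; u[14] = 8; u[15] = 3; u[16] = 7; u[17] = 6; u[18] = 5; u[19] = 15; u[20] = 0; u[21] = 15; u[22] = 11; u[23] = 6; u[24] = 9; u[25] = 3; u[26] = 8.
The sequence repeats with period 24.
(391 - 1) mod 24 = 6, so u[391] = u[7] = 7.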